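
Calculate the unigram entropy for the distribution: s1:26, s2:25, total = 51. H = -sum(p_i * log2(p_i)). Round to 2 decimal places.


Computing entropy H = -sum(p_i * log2(p_i)):
  s1: p = 26/51 = 0.5098, -p*log2(p) = 0.4955
  s2: p = 25/51 = 0.4902, -p*log2(p) = 0.5042
H = sum of terms = 0.9997
Rounded to 2 decimals: 1.00

1.00


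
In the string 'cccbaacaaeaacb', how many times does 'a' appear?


Scanning 'cccbaacaaeaacb' for 'a':
  Position 4: 'a' -> MATCH (count: 1)
  Position 5: 'a' -> MATCH (count: 2)
  Position 7: 'a' -> MATCH (count: 3)
  Position 8: 'a' -> MATCH (count: 4)
  Position 10: 'a' -> MATCH (count: 5)
  Position 11: 'a' -> MATCH (count: 6)
Total occurrences of 'a': 6

6


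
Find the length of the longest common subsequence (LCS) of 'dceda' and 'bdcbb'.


DP table for LCS of 'dceda' and 'bdcbb':
       b  d  c  b  b
    0  0  0  0  0  0
  d 0  0  1  1  1  1
  c 0  0  1  2  2  2
  e 0  0  1  2  2  2
  d 0  0  1  2  2  2
  a 0  0  1  2  2  2
LCS: 'dc'
LCS length = 2

2


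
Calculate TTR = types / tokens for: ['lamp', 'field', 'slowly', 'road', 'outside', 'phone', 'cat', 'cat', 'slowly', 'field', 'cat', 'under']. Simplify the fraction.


Tokens: 12
Unique types: ('cat', 'field', 'lamp', 'outside', 'phone', 'road', 'slowly', 'under') = 8
TTR = 8/12
Simplify: divide both by 4 -> 2/3
TTR = 2/3

2/3


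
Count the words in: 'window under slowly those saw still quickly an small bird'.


Counting words by splitting on spaces:
  Word 1: 'window'
  Word 2: 'under'
  Word 3: 'slowly'
  Word 4: 'those'
  Word 5: 'saw'
  Word 6: 'still'
  Word 7: 'quickly'
  Word 8: 'an'
  Word 9: 'small'
  Word 10: 'bird'
Total words: 10

10


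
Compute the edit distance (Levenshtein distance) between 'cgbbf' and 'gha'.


Building DP table for s1='cgbbf' (len 5) and s2='gha' (len 3):
       g  h  a
    0  1  2  3
  c 1  1  2  3
  g 2  1  2  3
  b 3  2  2  3
  b 4  3  3  3
  f 5  4  4  4
Edit distance = dp[5][3] = 4

4


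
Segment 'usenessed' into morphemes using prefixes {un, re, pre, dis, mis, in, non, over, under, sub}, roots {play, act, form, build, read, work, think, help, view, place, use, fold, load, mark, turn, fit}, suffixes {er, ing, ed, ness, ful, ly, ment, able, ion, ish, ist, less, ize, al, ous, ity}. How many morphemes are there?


Segmenting 'usenessed' against the inventory:
  'use' -> root (morpheme 1)
  'ness' -> suffix (morpheme 2)
  'ed' -> suffix (morpheme 3)
Total morphemes: 3

3


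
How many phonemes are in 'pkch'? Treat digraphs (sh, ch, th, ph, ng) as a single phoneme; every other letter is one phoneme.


Parsing 'pkch' greedily, digraphs first:
  'p' -> consonant phoneme (phonemes so far: 1)
  'k' -> consonant phoneme (phonemes so far: 2)
  'ch' -> digraph (1 consonant phoneme) (phonemes so far: 3)
Total phonemes: 3

3


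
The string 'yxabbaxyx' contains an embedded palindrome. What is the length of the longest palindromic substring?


Scanning 'yxabbaxyx' for palindromic substrings.
Substring at positions 0-7: 'yxabbaxy'.
Check: reverse('yxabbaxy') = 'yxabbaxy' -> palindrome confirmed.
Neighbouring characters ('-' / 'x') break symmetry, so it cannot extend further.
No longer palindromic substring exists; longest length = 8

8


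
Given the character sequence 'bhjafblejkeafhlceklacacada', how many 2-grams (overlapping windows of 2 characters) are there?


String 'bhjafblejkeafhlceklacacada' has length L = 26.
Number of overlapping n-grams = L - n + 1
Substituting: 26 - 2 + 1 = 25

25


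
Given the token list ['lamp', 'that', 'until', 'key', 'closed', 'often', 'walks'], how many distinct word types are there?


Listing all tokens and tracking unique types:
  Token 1: 'lamp' -> NEW (unique so far: 1)
  Token 2: 'that' -> NEW (unique so far: 2)
  Token 3: 'until' -> NEW (unique so far: 3)
  Token 4: 'key' -> NEW (unique so far: 4)
  Token 5: 'closed' -> NEW (unique so far: 5)
  Token 6: 'often' -> NEW (unique so far: 6)
  Token 7: 'walks' -> NEW (unique so far: 7)
Unique types: ('closed', 'key', 'lamp', 'often', 'that', 'until', 'walks')
Vocabulary size: 7

7


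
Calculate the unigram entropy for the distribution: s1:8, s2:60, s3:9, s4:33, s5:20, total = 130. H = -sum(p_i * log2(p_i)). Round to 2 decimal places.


Computing entropy H = -sum(p_i * log2(p_i)):
  s1: p = 8/130 = 0.0615, -p*log2(p) = 0.2475
  s2: p = 60/130 = 0.4615, -p*log2(p) = 0.5148
  s3: p = 9/130 = 0.0692, -p*log2(p) = 0.2667
  s4: p = 33/130 = 0.2538, -p*log2(p) = 0.5021
  s5: p = 20/130 = 0.1538, -p*log2(p) = 0.4155
H = sum of terms = 1.9466
Rounded to 2 decimals: 1.95

1.95


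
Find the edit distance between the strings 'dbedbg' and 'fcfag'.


Building DP table for s1='dbedbg' (len 6) and s2='fcfag' (len 5):
       f  c  f  a  g
    0  1  2  3  4  5
  d 1  1  2  3  4  5
  b 2  2  2  3  4  5
  e 3  3  3  3  4  5
  d 4  4  4  4  4  5
  b 5  5  5  5  5  5
  g 6  6  6  6  6  5
Edit distance = dp[6][5] = 5

5


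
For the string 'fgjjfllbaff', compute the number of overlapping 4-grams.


String 'fgjjfllbaff' has length L = 11.
Number of overlapping n-grams = L - n + 1
Substituting: 11 - 4 + 1 = 8

8


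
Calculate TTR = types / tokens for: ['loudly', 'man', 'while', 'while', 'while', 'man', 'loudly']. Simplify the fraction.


Tokens: 7
Unique types: ('loudly', 'man', 'while') = 3
TTR = 3/7
Already in lowest terms.

3/7


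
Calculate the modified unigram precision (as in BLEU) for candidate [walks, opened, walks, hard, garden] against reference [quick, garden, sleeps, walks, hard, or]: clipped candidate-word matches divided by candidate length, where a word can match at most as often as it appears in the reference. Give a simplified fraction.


Reference word counts: {'garden': 1, 'hard': 1, 'or': 1, 'quick': 1, 'sleeps': 1, 'walks': 1}
Checking each candidate word (with clipping):
  'walks' -> in reference (ref count 1, used 1/1) -> match (matches: 1)
  'opened' -> not in reference -> no match (matches: 1)
  'walks' -> ref count 1 already used up (1/1) -> clipped, no match (matches: 1)
  'hard' -> in reference (ref count 1, used 1/1) -> match (matches: 2)
  'garden' -> in reference (ref count 1, used 1/1) -> match (matches: 3)
Clipped matches: 3, Candidate length: 5
Precision = 3/5

3/5


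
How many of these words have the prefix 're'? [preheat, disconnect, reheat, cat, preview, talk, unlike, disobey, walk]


Checking each word for prefix 're':
  'preheat' -> no (count: 0)
  'disconnect' -> no (count: 0)
  'reheat' -> YES, starts with 're' (count: 1)
  'cat' -> no (count: 1)
  'preview' -> no (count: 1)
  'talk' -> no (count: 1)
  'unlike' -> no (count: 1)
  'disobey' -> no (count: 1)
  'walk' -> no (count: 1)
Total with prefix 're': 1

1


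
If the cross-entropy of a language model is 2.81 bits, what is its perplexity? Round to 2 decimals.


Perplexity formula: PP = 2^H
H = 2.81
PP = 2^2.81
Decompose: 2^2.81 = 2^2 * 2^0.81
2^2 = 4, 2^0.81 ~ 1.7532114
PP ~ 4 * 1.7532114 = 7.0128456
Rounded to 2 decimals: 7.01

7.01


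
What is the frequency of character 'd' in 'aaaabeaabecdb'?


Scanning 'aaaabeaabecdb' for 'd':
  Position 11: 'd' -> MATCH (count: 1)
Total occurrences of 'd': 1

1


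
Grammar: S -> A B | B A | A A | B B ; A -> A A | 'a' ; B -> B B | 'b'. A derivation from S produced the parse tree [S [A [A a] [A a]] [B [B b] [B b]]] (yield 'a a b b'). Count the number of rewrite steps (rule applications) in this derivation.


Every bracketed nonterminal node [X ...] in the tree is produced by exactly one rule application.
Reading the tree off as a leftmost derivation:
  Step 1: S  =>  A B   (applied S -> A B)
  Step 2: A B  =>  A A B   (applied A -> A A)
  Step 3: A A B  =>  a A B   (applied A -> a)
  Step 4: a A B  =>  a a B   (applied A -> a)
  Step 5: a a B  =>  a a B B   (applied B -> B B)
  Step 6: a a B B  =>  a a b B   (applied B -> b)
  Step 7: a a b B  =>  a a b b   (applied B -> b)
Final yield: a a b b
Total rewrite steps: 7

7


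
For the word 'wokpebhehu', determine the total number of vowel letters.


Scanning each character of 'wokpebhehu':
  Position 1: 'w' -> consonant (running count: 0)
  Position 2: 'o' -> vowel (running count: 1)
  Position 3: 'k' -> consonant (running count: 1)
  Position 4: 'p' -> consonant (running count: 1)
  Position 5: 'e' -> vowel (running count: 2)
  Position 6: 'b' -> consonant (running count: 2)
  Position 7: 'h' -> consonant (running count: 2)
  Position 8: 'e' -> vowel (running count: 3)
  Position 9: 'h' -> consonant (running count: 3)
  Position 10: 'u' -> vowel (running count: 4)
Total vowels: 4

4


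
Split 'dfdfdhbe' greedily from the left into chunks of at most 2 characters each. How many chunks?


'dfdfdhbe' has 8 characters.
Chunking with max size 2:
  Chunk 1: 'df' (positions 0-1)
  Chunk 2: 'df' (positions 2-3)
  Chunk 3: 'dh' (positions 4-5)
  Chunk 4: 'be' (positions 6-7)
Total chunks: ceil(8 / 2) = 4

4


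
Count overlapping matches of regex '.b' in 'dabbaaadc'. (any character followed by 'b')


Pattern: .b means any character followed by 'b'.
Scanning 'dabbaaadc' position-by-position:
  Pos 0: window 'da' -> no
  Pos 1: window 'ab' -> MATCH
  Pos 2: window 'bb' -> MATCH
  Pos 3: window 'ba' -> no
  Pos 4: window 'aa' -> no
  Pos 5: window 'aa' -> no
  Pos 6: window 'ad' -> no
  Pos 7: window 'dc' -> no
  Pos 8: window 'c' -> no
Total matches: 2

2


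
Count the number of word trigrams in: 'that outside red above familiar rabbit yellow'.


Word trigrams from [7] words:
  Trigram 1: (that outside red)
  Trigram 2: (outside red above)
  Trigram 3: (red above familiar)
  Trigram 4: (above familiar rabbit)
  Trigram 5: (familiar rabbit yellow)
Total word trigrams: 7 - 2 = 5

5


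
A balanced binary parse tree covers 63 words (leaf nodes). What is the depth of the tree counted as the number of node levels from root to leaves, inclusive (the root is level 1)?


In a balanced binary tree with n leaves the deepest leaf is ceil(log2(n)) edges below the root,
so counting node levels inclusive of root and leaves gives ceil(log2(n)) + 1 levels.
log2(63) = 5.9773
ceil(5.9773) = 6
levels = 6 + 1 = 7

7


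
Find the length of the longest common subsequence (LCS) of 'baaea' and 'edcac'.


DP table for LCS of 'baaea' and 'edcac':
       e  d  c  a  c
    0  0  0  0  0  0
  b 0  0  0  0  0  0
  a 0  0  0  0  1  1
  a 0  0  0  0  1  1
  e 0  1  1  1  1  1
  a 0  1  1  1  2  2
LCS: 'ea'
LCS length = 2

2


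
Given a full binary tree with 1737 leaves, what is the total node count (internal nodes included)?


Leaf nodes (terminals): 1737
Internal nodes = n - 1 = 1737 - 1 = 1736
Total = leaves + internal = 1737 + 1736 = 3473

3473


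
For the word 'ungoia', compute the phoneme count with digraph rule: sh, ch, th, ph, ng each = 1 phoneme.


Parsing 'ungoia' greedily, digraphs first:
  'u' -> vowel phoneme (phonemes so far: 1)
  'ng' -> digraph (1 consonant phoneme) (phonemes so far: 2)
  'o' -> vowel phoneme (phonemes so far: 3)
  'i' -> vowel phoneme (phonemes so far: 4)
  'a' -> vowel phoneme (phonemes so far: 5)
Total phonemes: 5

5


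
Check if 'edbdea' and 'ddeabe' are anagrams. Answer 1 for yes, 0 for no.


Sort characters of 'edbdea': 'abddee'
Sort characters of 'ddeabe': 'abddee'
Sorted forms match -> they ARE anagrams
Result: 1

1


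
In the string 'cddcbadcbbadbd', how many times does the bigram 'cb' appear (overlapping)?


Scanning 'cddcbadcbbadbd' for bigram 'cb':
  Position 0: 'cd' -> no
  Position 1: 'dd' -> no
  Position 2: 'dc' -> no
  Position 3: 'cb' -> MATCH
  Position 4: 'ba' -> no
  Position 5: 'ad' -> no
  Position 6: 'dc' -> no
  Position 7: 'cb' -> MATCH
  Position 8: 'bb' -> no
  Position 9: 'ba' -> no
  Position 10: 'ad' -> no
  Position 11: 'db' -> no
  Position 12: 'bd' -> no
Total matches: 2

2


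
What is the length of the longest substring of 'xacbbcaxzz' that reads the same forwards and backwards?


Scanning 'xacbbcaxzz' for palindromic substrings.
Substring at positions 0-7: 'xacbbcax'.
Check: reverse('xacbbcax') = 'xacbbcax' -> palindrome confirmed.
Neighbouring characters ('-' / 'z') break symmetry, so it cannot extend further.
No longer palindromic substring exists; longest length = 8

8


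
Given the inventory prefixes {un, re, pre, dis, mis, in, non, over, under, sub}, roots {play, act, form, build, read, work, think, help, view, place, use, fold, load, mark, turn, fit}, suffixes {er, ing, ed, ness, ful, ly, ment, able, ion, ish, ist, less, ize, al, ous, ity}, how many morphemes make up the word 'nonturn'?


Segmenting 'nonturn' against the inventory:
  'non' -> prefix (morpheme 1)
  'turn' -> root (morpheme 2)
Total morphemes: 2

2


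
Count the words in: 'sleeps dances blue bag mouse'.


Counting words by splitting on spaces:
  Word 1: 'sleeps'
  Word 2: 'dances'
  Word 3: 'blue'
  Word 4: 'bag'
  Word 5: 'mouse'
Total words: 5

5


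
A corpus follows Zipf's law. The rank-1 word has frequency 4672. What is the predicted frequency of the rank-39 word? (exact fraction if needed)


Zipf's law: freq(rank) = f1 / rank
f1 = 4672, rank = 39
freq = 4672 / 39
GCD(4672, 39) = 1
Simplified: 4672/39

4672/39


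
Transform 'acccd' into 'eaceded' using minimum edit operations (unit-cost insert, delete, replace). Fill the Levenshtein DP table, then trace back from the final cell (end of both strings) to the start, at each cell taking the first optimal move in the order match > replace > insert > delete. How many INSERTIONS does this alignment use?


Edit distance = 4. Backtracking from cell (5, 7) with preference match > replace > insert > delete,
then listing the resulting alignment 'acccd' -> 'eaceded' left to right:
  Step 1: insert 'e' [insertion #1]
  Step 2: keep 'a'
  Step 3: keep 'c'
  Step 4: insert 'e' [insertion #2]
  Step 5: replace c->d
  Step 6: replace c->e
  Step 7: keep 'd'
Total insertions: 2

2


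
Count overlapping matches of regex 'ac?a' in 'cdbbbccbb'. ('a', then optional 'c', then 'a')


Pattern: ac?a means 'a', then optional 'c', then 'a'.
Scanning 'cdbbbccbb' position-by-position:
  Pos 0: window 'cdb' -> no
  Pos 1: window 'dbb' -> no
  Pos 2: window 'bbb' -> no
  Pos 3: window 'bbc' -> no
  Pos 4: window 'bcc' -> no
  Pos 5: window 'ccb' -> no
  Pos 6: window 'cbb' -> no
  Pos 7: window 'bb' -> no
  Pos 8: window 'b' -> no
Total matches: 0

0


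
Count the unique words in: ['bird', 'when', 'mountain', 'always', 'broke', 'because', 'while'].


Listing all tokens and tracking unique types:
  Token 1: 'bird' -> NEW (unique so far: 1)
  Token 2: 'when' -> NEW (unique so far: 2)
  Token 3: 'mountain' -> NEW (unique so far: 3)
  Token 4: 'always' -> NEW (unique so far: 4)
  Token 5: 'broke' -> NEW (unique so far: 5)
  Token 6: 'because' -> NEW (unique so far: 6)
  Token 7: 'while' -> NEW (unique so far: 7)
Unique types: ('always', 'because', 'bird', 'broke', 'mountain', 'when', 'while')
Vocabulary size: 7

7


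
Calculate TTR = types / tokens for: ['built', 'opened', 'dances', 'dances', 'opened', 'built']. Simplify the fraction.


Tokens: 6
Unique types: ('built', 'dances', 'opened') = 3
TTR = 3/6
Simplify: divide both by 3 -> 1/2
TTR = 1/2

1/2


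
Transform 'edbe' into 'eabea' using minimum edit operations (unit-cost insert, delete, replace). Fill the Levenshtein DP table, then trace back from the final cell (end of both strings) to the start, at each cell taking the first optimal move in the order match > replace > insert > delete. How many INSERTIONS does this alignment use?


Edit distance = 2. Backtracking from cell (4, 5) with preference match > replace > insert > delete,
then listing the resulting alignment 'edbe' -> 'eabea' left to right:
  Step 1: keep 'e'
  Step 2: replace d->a
  Step 3: keep 'b'
  Step 4: keep 'e'
  Step 5: insert 'a' [insertion #1]
Total insertions: 1

1


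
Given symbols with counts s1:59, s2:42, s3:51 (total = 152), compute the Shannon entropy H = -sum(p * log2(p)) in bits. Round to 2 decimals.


Computing entropy H = -sum(p_i * log2(p_i)):
  s1: p = 59/152 = 0.3882, -p*log2(p) = 0.5299
  s2: p = 42/152 = 0.2763, -p*log2(p) = 0.5127
  s3: p = 51/152 = 0.3355, -p*log2(p) = 0.5286
H = sum of terms = 1.5712
Rounded to 2 decimals: 1.57

1.57


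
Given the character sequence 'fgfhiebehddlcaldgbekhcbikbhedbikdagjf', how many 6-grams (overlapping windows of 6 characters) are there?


String 'fgfhiebehddlcaldgbekhcbikbhedbikdagjf' has length L = 37.
Number of overlapping n-grams = L - n + 1
Substituting: 37 - 6 + 1 = 32

32


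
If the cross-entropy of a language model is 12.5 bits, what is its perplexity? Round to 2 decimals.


Perplexity formula: PP = 2^H
H = 12.5
PP = 2^12.5
Decompose: 2^12.5 = 2^12 * 2^0.5 = 2^12 * sqrt(2)
2^12 = 4096, sqrt(2) ~ 1.4142136
PP ~ 4096 * 1.4142136 = 5792.6189056
Rounded to 2 decimals: 5792.62

5792.62


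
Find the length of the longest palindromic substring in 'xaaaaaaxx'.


Scanning 'xaaaaaaxx' for palindromic substrings.
Substring at positions 0-7: 'xaaaaaax'.
Check: reverse('xaaaaaax') = 'xaaaaaax' -> palindrome confirmed.
Neighbouring characters ('-' / 'x') break symmetry, so it cannot extend further.
No longer palindromic substring exists; longest length = 8

8


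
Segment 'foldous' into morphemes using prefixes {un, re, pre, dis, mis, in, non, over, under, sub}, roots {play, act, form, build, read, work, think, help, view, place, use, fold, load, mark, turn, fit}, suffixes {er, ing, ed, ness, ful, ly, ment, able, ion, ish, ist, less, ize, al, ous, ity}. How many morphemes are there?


Segmenting 'foldous' against the inventory:
  'fold' -> root (morpheme 1)
  'ous' -> suffix (morpheme 2)
Total morphemes: 2

2


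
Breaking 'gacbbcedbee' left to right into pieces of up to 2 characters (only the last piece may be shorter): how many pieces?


'gacbbcedbee' has 11 characters.
Chunking with max size 2:
  Chunk 1: 'ga' (positions 0-1)
  Chunk 2: 'cb' (positions 2-3)
  Chunk 3: 'bc' (positions 4-5)
  Chunk 4: 'ed' (positions 6-7)
  Chunk 5: 'be' (positions 8-9)
  Chunk 6: 'e' (positions 10-10)
Total chunks: ceil(11 / 2) = 6

6


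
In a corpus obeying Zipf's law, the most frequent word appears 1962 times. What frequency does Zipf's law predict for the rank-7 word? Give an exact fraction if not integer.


Zipf's law: freq(rank) = f1 / rank
f1 = 1962, rank = 7
freq = 1962 / 7
GCD(1962, 7) = 1
Simplified: 1962/7

1962/7


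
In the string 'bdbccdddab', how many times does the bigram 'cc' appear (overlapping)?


Scanning 'bdbccdddab' for bigram 'cc':
  Position 0: 'bd' -> no
  Position 1: 'db' -> no
  Position 2: 'bc' -> no
  Position 3: 'cc' -> MATCH
  Position 4: 'cd' -> no
  Position 5: 'dd' -> no
  Position 6: 'dd' -> no
  Position 7: 'da' -> no
  Position 8: 'ab' -> no
Total matches: 1

1


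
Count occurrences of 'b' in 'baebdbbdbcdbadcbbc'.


Scanning 'baebdbbdbcdbadcbbc' for 'b':
  Position 0: 'b' -> MATCH (count: 1)
  Position 3: 'b' -> MATCH (count: 2)
  Position 5: 'b' -> MATCH (count: 3)
  Position 6: 'b' -> MATCH (count: 4)
  Position 8: 'b' -> MATCH (count: 5)
  Position 11: 'b' -> MATCH (count: 6)
  Position 15: 'b' -> MATCH (count: 7)
  Position 16: 'b' -> MATCH (count: 8)
Total occurrences of 'b': 8

8


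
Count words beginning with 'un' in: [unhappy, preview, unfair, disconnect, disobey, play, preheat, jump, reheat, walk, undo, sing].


Checking each word for prefix 'un':
  'unhappy' -> YES, starts with 'un' (count: 1)
  'preview' -> no (count: 1)
  'unfair' -> YES, starts with 'un' (count: 2)
  'disconnect' -> no (count: 2)
  'disobey' -> no (count: 2)
  'play' -> no (count: 2)
  'preheat' -> no (count: 2)
  'jump' -> no (count: 2)
  'reheat' -> no (count: 2)
  'walk' -> no (count: 2)
  'undo' -> YES, starts with 'un' (count: 3)
  'sing' -> no (count: 3)
Total with prefix 'un': 3

3


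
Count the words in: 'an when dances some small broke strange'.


Counting words by splitting on spaces:
  Word 1: 'an'
  Word 2: 'when'
  Word 3: 'dances'
  Word 4: 'some'
  Word 5: 'small'
  Word 6: 'broke'
  Word 7: 'strange'
Total words: 7

7


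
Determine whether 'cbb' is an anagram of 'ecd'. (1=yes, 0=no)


Sort characters of 'cbb': 'bbc'
Sort characters of 'ecd': 'cde'
Sorted forms differ -> they are NOT anagrams
Result: 0

0


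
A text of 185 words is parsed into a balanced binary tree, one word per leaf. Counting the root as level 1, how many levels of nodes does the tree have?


In a balanced binary tree with n leaves the deepest leaf is ceil(log2(n)) edges below the root,
so counting node levels inclusive of root and leaves gives ceil(log2(n)) + 1 levels.
log2(185) = 7.5314
ceil(7.5314) = 8
levels = 8 + 1 = 9

9


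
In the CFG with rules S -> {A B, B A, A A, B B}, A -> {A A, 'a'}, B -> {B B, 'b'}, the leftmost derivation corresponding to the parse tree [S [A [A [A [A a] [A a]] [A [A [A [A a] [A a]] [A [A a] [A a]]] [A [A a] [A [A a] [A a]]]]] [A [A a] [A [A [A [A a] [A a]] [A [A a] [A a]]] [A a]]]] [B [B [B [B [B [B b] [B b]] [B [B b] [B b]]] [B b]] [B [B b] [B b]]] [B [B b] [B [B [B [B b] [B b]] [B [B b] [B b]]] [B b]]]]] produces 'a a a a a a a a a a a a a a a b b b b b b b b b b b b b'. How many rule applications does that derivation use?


Every bracketed nonterminal node [X ...] in the tree is produced by exactly one rule application.
Reading the tree off as a leftmost derivation:
  Step 1: S  =>  A B   (applied S -> A B)
  Step 2: A B  =>  A A B   (applied A -> A A)
  Step 3: A A B  =>  A A A B   (applied A -> A A)
  Step 4: A A A B  =>  A A A A B   (applied A -> A A)
  Step 5: A A A A B  =>  a A A A B   (applied A -> a)
  Step 6: a A A A B  =>  a a A A B   (applied A -> a)
  Step 7: a a A A B  =>  a a A A A B   (applied A -> A A)
  Step 8: a a A A A B  =>  a a A A A A B   (applied A -> A A)
  Step 9: a a A A A A B  =>  a a A A A A A B   (applied A -> A A)
  Step 10: a a A A A A A B  =>  a a a A A A A B   (applied A -> a)
  Step 11: a a a A A A A B  =>  a a a a A A A B   (applied A -> a)
  Step 12: a a a a A A A B  =>  a a a a A A A A B   (applied A -> A A)
  Step 13: a a a a A A A A B  =>  a a a a a A A A B   (applied A -> a)
  Step 14: a a a a a A A A B  =>  a a a a a a A A B   (applied A -> a)
  Step 15: a a a a a a A A B  =>  a a a a a a A A A B   (applied A -> A A)
  Step 16: a a a a a a A A A B  =>  a a a a a a a A A B   (applied A -> a)
  Step 17: a a a a a a a A A B  =>  a a a a a a a A A A B   (applied A -> A A)
  Step 18: a a a a a a a A A A B  =>  a a a a a a a a A A B   (applied A -> a)
  Step 19: a a a a a a a a A A B  =>  a a a a a a a a a A B   (applied A -> a)
  Step 20: a a a a a a a a a A B  =>  a a a a a a a a a A A B   (applied A -> A A)
  Step 21: a a a a a a a a a A A B  =>  a a a a a a a a a a A B   (applied A -> a)
  Step 22: a a a a a a a a a a A B  =>  a a a a a a a a a a A A B   (applied A -> A A)
  Step 23: a a a a a a a a a a A A B  =>  a a a a a a a a a a A A A B   (applied A -> A A)
  Step 24: a a a a a a a a a a A A A B  =>  a a a a a a a a a a A A A A B   (applied A -> A A)
  Step 25: a a a a a a a a a a A A A A B  =>  a a a a a a a a a a a A A A B   (applied A -> a)
  Step 26: a a a a a a a a a a a A A A B  =>  a a a a a a a a a a a a A A B   (applied A -> a)
  Step 27: a a a a a a a a a a a a A A B  =>  a a a a a a a a a a a a A A A B   (applied A -> A A)
  Step 28: a a a a a a a a a a a a A A A B  =>  a a a a a a a a a a a a a A A B   (applied A -> a)
  Step 29: a a a a a a a a a a a a a A A B  =>  a a a a a a a a a a a a a a A B   (applied A -> a)
  Step 30: a a a a a a a a a a a a a a A B  =>  a a a a a a a a a a a a a a a B   (applied A -> a)
  Step 31: a a a a a a a a a a a a a a a B  =>  a a a a a a a a a a a a a a a B B   (applied B -> B B)
  Step 32: a a a a a a a a a a a a a a a B B  =>  a a a a a a a a a a a a a a a B B B   (applied B -> B B)
  Step 33: a a a a a a a a a a a a a a a B B B  =>  a a a a a a a a a a a a a a a B B B B   (applied B -> B B)
  Step 34: a a a a a a a a a a a a a a a B B B B  =>  a a a a a a a a a a a a a a a B B B B B   (applied B -> B B)
  Step 35: a a a a a a a a a a a a a a a B B B B B  =>  a a a a a a a a a a a a a a a B B B B B B   (applied B -> B B)
  Step 36: a a a a a a a a a a a a a a a B B B B B B  =>  a a a a a a a a a a a a a a a b B B B B B   (applied B -> b)
  Step 37: a a a a a a a a a a a a a a a b B B B B B  =>  a a a a a a a a a a a a a a a b b B B B B   (applied B -> b)
  Step 38: a a a a a a a a a a a a a a a b b B B B B  =>  a a a a a a a a a a a a a a a b b B B B B B   (applied B -> B B)
  Step 39: a a a a a a a a a a a a a a a b b B B B B B  =>  a a a a a a a a a a a a a a a b b b B B B B   (applied B -> b)
  Step 40: a a a a a a a a a a a a a a a b b b B B B B  =>  a a a a a a a a a a a a a a a b b b b B B B   (applied B -> b)
  Step 41: a a a a a a a a a a a a a a a b b b b B B B  =>  a a a a a a a a a a a a a a a b b b b b B B   (applied B -> b)
  Step 42: a a a a a a a a a a a a a a a b b b b b B B  =>  a a a a a a a a a a a a a a a b b b b b B B B   (applied B -> B B)
  Step 43: a a a a a a a a a a a a a a a b b b b b B B B  =>  a a a a a a a a a a a a a a a b b b b b b B B   (applied B -> b)
  Step 44: a a a a a a a a a a a a a a a b b b b b b B B  =>  a a a a a a a a a a a a a a a b b b b b b b B   (applied B -> b)
  Step 45: a a a a a a a a a a a a a a a b b b b b b b B  =>  a a a a a a a a a a a a a a a b b b b b b b B B   (applied B -> B B)
  Step 46: a a a a a a a a a a a a a a a b b b b b b b B B  =>  a a a a a a a a a a a a a a a b b b b b b b b B   (applied B -> b)
  Step 47: a a a a a a a a a a a a a a a b b b b b b b b B  =>  a a a a a a a a a a a a a a a b b b b b b b b B B   (applied B -> B B)
  Step 48: a a a a a a a a a a a a a a a b b b b b b b b B B  =>  a a a a a a a a a a a a a a a b b b b b b b b B B B   (applied B -> B B)
  Step 49: a a a a a a a a a a a a a a a b b b b b b b b B B B  =>  a a a a a a a a a a a a a a a b b b b b b b b B B B B   (applied B -> B B)
  Step 50: a a a a a a a a a a a a a a a b b b b b b b b B B B B  =>  a a a a a a a a a a a a a a a b b b b b b b b b B B B   (applied B -> b)
  Step 51: a a a a a a a a a a a a a a a b b b b b b b b b B B B  =>  a a a a a a a a a a a a a a a b b b b b b b b b b B B   (applied B -> b)
  Step 52: a a a a a a a a a a a a a a a b b b b b b b b b b B B  =>  a a a a a a a a a a a a a a a b b b b b b b b b b B B B   (applied B -> B B)
  Step 53: a a a a a a a a a a a a a a a b b b b b b b b b b B B B  =>  a a a a a a a a a a a a a a a b b b b b b b b b b b B B   (applied B -> b)
  Step 54: a a a a a a a a a a a a a a a b b b b b b b b b b b B B  =>  a a a a a a a a a a a a a a a b b b b b b b b b b b b B   (applied B -> b)
  Step 55: a a a a a a a a a a a a a a a b b b b b b b b b b b b B  =>  a a a a a a a a a a a a a a a b b b b b b b b b b b b b   (applied B -> b)
Final yield: a a a a a a a a a a a a a a a b b b b b b b b b b b b b
Total rewrite steps: 55

55


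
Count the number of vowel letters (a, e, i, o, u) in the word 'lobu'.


Scanning each character of 'lobu':
  Position 1: 'l' -> consonant (running count: 0)
  Position 2: 'o' -> vowel (running count: 1)
  Position 3: 'b' -> consonant (running count: 1)
  Position 4: 'u' -> vowel (running count: 2)
Total vowels: 2

2


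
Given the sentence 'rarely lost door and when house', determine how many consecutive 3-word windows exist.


Word trigrams from [6] words:
  Trigram 1: (rarely lost door)
  Trigram 2: (lost door and)
  Trigram 3: (door and when)
  Trigram 4: (and when house)
Total word trigrams: 6 - 2 = 4

4


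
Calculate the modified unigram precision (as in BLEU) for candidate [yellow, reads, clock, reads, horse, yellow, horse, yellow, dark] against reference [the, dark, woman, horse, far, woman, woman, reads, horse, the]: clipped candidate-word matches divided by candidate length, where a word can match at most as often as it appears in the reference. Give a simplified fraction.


Reference word counts: {'dark': 1, 'far': 1, 'horse': 2, 'reads': 1, 'the': 2, 'woman': 3}
Checking each candidate word (with clipping):
  'yellow' -> not in reference -> no match (matches: 0)
  'reads' -> in reference (ref count 1, used 1/1) -> match (matches: 1)
  'clock' -> not in reference -> no match (matches: 1)
  'reads' -> ref count 1 already used up (1/1) -> clipped, no match (matches: 1)
  'horse' -> in reference (ref count 2, used 1/2) -> match (matches: 2)
  'yellow' -> not in reference -> no match (matches: 2)
  'horse' -> in reference (ref count 2, used 2/2) -> match (matches: 3)
  'yellow' -> not in reference -> no match (matches: 3)
  'dark' -> in reference (ref count 1, used 1/1) -> match (matches: 4)
Clipped matches: 4, Candidate length: 9
Precision = 4/9

4/9


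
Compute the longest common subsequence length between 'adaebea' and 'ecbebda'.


DP table for LCS of 'adaebea' and 'ecbebda':
       e  c  b  e  b  d  a
    0  0  0  0  0  0  0  0
  a 0  0  0  0  0  0  0  1
  d 0  0  0  0  0  0  1  1
  a 0  0  0  0  0  0  1  2
  e 0  1  1  1  1  1  1  2
  b 0  1  1  2  2  2  2  2
  e 0  1  1  2  3  3  3  3
  a 0  1  1  2  3  3  3  4
LCS: 'ebea'
LCS length = 4

4


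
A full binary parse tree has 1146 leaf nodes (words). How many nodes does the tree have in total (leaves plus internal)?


Leaf nodes (terminals): 1146
Internal nodes = n - 1 = 1146 - 1 = 1145
Total = leaves + internal = 1146 + 1145 = 2291

2291


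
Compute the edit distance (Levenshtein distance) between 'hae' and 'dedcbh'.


Building DP table for s1='hae' (len 3) and s2='dedcbh' (len 6):
       d  e  d  c  b  h
    0  1  2  3  4  5  6
  h 1  1  2  3  4  5  5
  a 2  2  2  3  4  5  6
  e 3  3  2  3  4  5  6
Edit distance = dp[3][6] = 6

6


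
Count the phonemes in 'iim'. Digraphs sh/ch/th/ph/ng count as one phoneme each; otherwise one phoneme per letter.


Parsing 'iim' greedily, digraphs first:
  'i' -> vowel phoneme (phonemes so far: 1)
  'i' -> vowel phoneme (phonemes so far: 2)
  'm' -> consonant phoneme (phonemes so far: 3)
Total phonemes: 3

3


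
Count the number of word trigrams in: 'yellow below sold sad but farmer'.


Word trigrams from [6] words:
  Trigram 1: (yellow below sold)
  Trigram 2: (below sold sad)
  Trigram 3: (sold sad but)
  Trigram 4: (sad but farmer)
Total word trigrams: 6 - 2 = 4

4


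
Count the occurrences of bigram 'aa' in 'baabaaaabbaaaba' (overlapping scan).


Scanning 'baabaaaabbaaaba' for bigram 'aa':
  Position 0: 'ba' -> no
  Position 1: 'aa' -> MATCH
  Position 2: 'ab' -> no
  Position 3: 'ba' -> no
  Position 4: 'aa' -> MATCH
  Position 5: 'aa' -> MATCH
  Position 6: 'aa' -> MATCH
  Position 7: 'ab' -> no
  Position 8: 'bb' -> no
  Position 9: 'ba' -> no
  Position 10: 'aa' -> MATCH
  Position 11: 'aa' -> MATCH
  Position 12: 'ab' -> no
  Position 13: 'ba' -> no
Total matches: 6

6


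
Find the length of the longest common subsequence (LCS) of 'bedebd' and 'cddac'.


DP table for LCS of 'bedebd' and 'cddac':
       c  d  d  a  c
    0  0  0  0  0  0
  b 0  0  0  0  0  0
  e 0  0  0  0  0  0
  d 0  0  1  1  1  1
  e 0  0  1  1  1  1
  b 0  0  1  1  1  1
  d 0  0  1  2  2  2
LCS: 'dd'
LCS length = 2

2


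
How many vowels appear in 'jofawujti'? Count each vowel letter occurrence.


Scanning each character of 'jofawujti':
  Position 1: 'j' -> consonant (running count: 0)
  Position 2: 'o' -> vowel (running count: 1)
  Position 3: 'f' -> consonant (running count: 1)
  Position 4: 'a' -> vowel (running count: 2)
  Position 5: 'w' -> consonant (running count: 2)
  Position 6: 'u' -> vowel (running count: 3)
  Position 7: 'j' -> consonant (running count: 3)
  Position 8: 't' -> consonant (running count: 3)
  Position 9: 'i' -> vowel (running count: 4)
Total vowels: 4

4


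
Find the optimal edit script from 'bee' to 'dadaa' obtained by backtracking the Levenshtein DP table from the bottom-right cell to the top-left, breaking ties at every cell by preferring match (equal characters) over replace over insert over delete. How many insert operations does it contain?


Edit distance = 5. Backtracking from cell (3, 5) with preference match > replace > insert > delete,
then listing the resulting alignment 'bee' -> 'dadaa' left to right:
  Step 1: insert 'd' [insertion #1]
  Step 2: insert 'a' [insertion #2]
  Step 3: replace b->d
  Step 4: replace e->a
  Step 5: replace e->a
Total insertions: 2

2


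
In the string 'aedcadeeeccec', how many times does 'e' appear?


Scanning 'aedcadeeeccec' for 'e':
  Position 1: 'e' -> MATCH (count: 1)
  Position 6: 'e' -> MATCH (count: 2)
  Position 7: 'e' -> MATCH (count: 3)
  Position 8: 'e' -> MATCH (count: 4)
  Position 11: 'e' -> MATCH (count: 5)
Total occurrences of 'e': 5

5


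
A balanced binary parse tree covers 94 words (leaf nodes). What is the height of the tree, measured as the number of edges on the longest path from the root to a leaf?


In a balanced binary tree with n leaves the deepest leaf is ceil(log2(n)) edges below the root.
log2(94) = 6.5546
ceil(6.5546) = 7
height (edges) = 7

7


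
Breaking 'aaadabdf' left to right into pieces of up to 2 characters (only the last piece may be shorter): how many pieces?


'aaadabdf' has 8 characters.
Chunking with max size 2:
  Chunk 1: 'aa' (positions 0-1)
  Chunk 2: 'ad' (positions 2-3)
  Chunk 3: 'ab' (positions 4-5)
  Chunk 4: 'df' (positions 6-7)
Total chunks: ceil(8 / 2) = 4

4


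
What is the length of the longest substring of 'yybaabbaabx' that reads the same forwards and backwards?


Scanning 'yybaabbaabx' for palindromic substrings.
Substring at positions 2-9: 'baabbaab'.
Check: reverse('baabbaab') = 'baabbaab' -> palindrome confirmed.
Neighbouring characters ('y' / 'x') break symmetry, so it cannot extend further.
No longer palindromic substring exists; longest length = 8

8


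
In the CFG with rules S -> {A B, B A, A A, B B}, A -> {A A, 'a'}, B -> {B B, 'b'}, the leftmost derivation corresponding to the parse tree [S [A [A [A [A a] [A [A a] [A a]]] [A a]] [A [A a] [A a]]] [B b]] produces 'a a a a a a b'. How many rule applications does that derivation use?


Every bracketed nonterminal node [X ...] in the tree is produced by exactly one rule application.
Reading the tree off as a leftmost derivation:
  Step 1: S  =>  A B   (applied S -> A B)
  Step 2: A B  =>  A A B   (applied A -> A A)
  Step 3: A A B  =>  A A A B   (applied A -> A A)
  Step 4: A A A B  =>  A A A A B   (applied A -> A A)
  Step 5: A A A A B  =>  a A A A B   (applied A -> a)
  Step 6: a A A A B  =>  a A A A A B   (applied A -> A A)
  Step 7: a A A A A B  =>  a a A A A B   (applied A -> a)
  Step 8: a a A A A B  =>  a a a A A B   (applied A -> a)
  Step 9: a a a A A B  =>  a a a a A B   (applied A -> a)
  Step 10: a a a a A B  =>  a a a a A A B   (applied A -> A A)
  Step 11: a a a a A A B  =>  a a a a a A B   (applied A -> a)
  Step 12: a a a a a A B  =>  a a a a a a B   (applied A -> a)
  Step 13: a a a a a a B  =>  a a a a a a b   (applied B -> b)
Final yield: a a a a a a b
Total rewrite steps: 13

13


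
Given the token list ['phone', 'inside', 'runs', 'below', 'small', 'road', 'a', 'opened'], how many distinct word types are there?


Listing all tokens and tracking unique types:
  Token 1: 'phone' -> NEW (unique so far: 1)
  Token 2: 'inside' -> NEW (unique so far: 2)
  Token 3: 'runs' -> NEW (unique so far: 3)
  Token 4: 'below' -> NEW (unique so far: 4)
  Token 5: 'small' -> NEW (unique so far: 5)
  Token 6: 'road' -> NEW (unique so far: 6)
  Token 7: 'a' -> NEW (unique so far: 7)
  Token 8: 'opened' -> NEW (unique so far: 8)
Unique types: ('a', 'below', 'inside', 'opened', 'phone', 'road', 'runs', 'small')
Vocabulary size: 8

8


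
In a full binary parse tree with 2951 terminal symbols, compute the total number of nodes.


Leaf nodes (terminals): 2951
Internal nodes = n - 1 = 2951 - 1 = 2950
Total = leaves + internal = 2951 + 2950 = 5901

5901


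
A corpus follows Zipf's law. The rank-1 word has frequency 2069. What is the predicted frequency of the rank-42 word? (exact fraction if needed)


Zipf's law: freq(rank) = f1 / rank
f1 = 2069, rank = 42
freq = 2069 / 42
GCD(2069, 42) = 1
Simplified: 2069/42

2069/42


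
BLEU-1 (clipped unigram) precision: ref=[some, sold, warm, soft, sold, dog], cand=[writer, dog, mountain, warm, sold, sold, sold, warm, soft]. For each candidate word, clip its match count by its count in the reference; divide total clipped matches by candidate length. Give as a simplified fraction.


Reference word counts: {'dog': 1, 'soft': 1, 'sold': 2, 'some': 1, 'warm': 1}
Checking each candidate word (with clipping):
  'writer' -> not in reference -> no match (matches: 0)
  'dog' -> in reference (ref count 1, used 1/1) -> match (matches: 1)
  'mountain' -> not in reference -> no match (matches: 1)
  'warm' -> in reference (ref count 1, used 1/1) -> match (matches: 2)
  'sold' -> in reference (ref count 2, used 1/2) -> match (matches: 3)
  'sold' -> in reference (ref count 2, used 2/2) -> match (matches: 4)
  'sold' -> ref count 2 already used up (2/2) -> clipped, no match (matches: 4)
  'warm' -> ref count 1 already used up (1/1) -> clipped, no match (matches: 4)
  'soft' -> in reference (ref count 1, used 1/1) -> match (matches: 5)
Clipped matches: 5, Candidate length: 9
Precision = 5/9

5/9


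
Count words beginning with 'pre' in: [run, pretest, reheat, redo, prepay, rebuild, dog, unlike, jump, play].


Checking each word for prefix 'pre':
  'run' -> no (count: 0)
  'pretest' -> YES, starts with 'pre' (count: 1)
  'reheat' -> no (count: 1)
  'redo' -> no (count: 1)
  'prepay' -> YES, starts with 'pre' (count: 2)
  'rebuild' -> no (count: 2)
  'dog' -> no (count: 2)
  'unlike' -> no (count: 2)
  'jump' -> no (count: 2)
  'play' -> no (count: 2)
Total with prefix 'pre': 2

2


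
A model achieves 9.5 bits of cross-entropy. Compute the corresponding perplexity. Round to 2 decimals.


Perplexity formula: PP = 2^H
H = 9.5
PP = 2^9.5
Decompose: 2^9.5 = 2^9 * 2^0.5 = 2^9 * sqrt(2)
2^9 = 512, sqrt(2) ~ 1.4142136
PP ~ 512 * 1.4142136 = 724.0773632
Rounded to 2 decimals: 724.08

724.08


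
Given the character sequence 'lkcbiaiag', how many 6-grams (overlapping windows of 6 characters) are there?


String 'lkcbiaiag' has length L = 9.
Number of overlapping n-grams = L - n + 1
Substituting: 9 - 6 + 1 = 4

4


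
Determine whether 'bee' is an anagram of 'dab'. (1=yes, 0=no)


Sort characters of 'bee': 'bee'
Sort characters of 'dab': 'abd'
Sorted forms differ -> they are NOT anagrams
Result: 0

0


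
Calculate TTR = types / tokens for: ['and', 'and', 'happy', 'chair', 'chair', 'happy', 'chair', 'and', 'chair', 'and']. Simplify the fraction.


Tokens: 10
Unique types: ('and', 'chair', 'happy') = 3
TTR = 3/10
Already in lowest terms.

3/10


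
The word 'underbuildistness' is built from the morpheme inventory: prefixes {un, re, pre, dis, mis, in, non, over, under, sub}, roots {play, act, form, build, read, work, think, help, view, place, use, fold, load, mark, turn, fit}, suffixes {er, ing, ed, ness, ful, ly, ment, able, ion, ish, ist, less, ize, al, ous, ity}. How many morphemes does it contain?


Segmenting 'underbuildistness' against the inventory:
  'under' -> prefix (morpheme 1)
  'build' -> root (morpheme 2)
  'ist' -> suffix (morpheme 3)
  'ness' -> suffix (morpheme 4)
Total morphemes: 4

4


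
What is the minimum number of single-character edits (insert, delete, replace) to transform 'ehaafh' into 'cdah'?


Building DP table for s1='ehaafh' (len 6) and s2='cdah' (len 4):
       c  d  a  h
    0  1  2  3  4
  e 1  1  2  3  4
  h 2  2  2  3  3
  a 3  3  3  2  3
  a 4  4  4  3  3
  f 5  5  5  4  4
  h 6  6  6  5  4
Edit distance = dp[6][4] = 4

4


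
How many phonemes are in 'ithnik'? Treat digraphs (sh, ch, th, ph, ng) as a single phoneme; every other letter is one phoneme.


Parsing 'ithnik' greedily, digraphs first:
  'i' -> vowel phoneme (phonemes so far: 1)
  'th' -> digraph (1 consonant phoneme) (phonemes so far: 2)
  'n' -> consonant phoneme (phonemes so far: 3)
  'i' -> vowel phoneme (phonemes so far: 4)
  'k' -> consonant phoneme (phonemes so far: 5)
Total phonemes: 5

5


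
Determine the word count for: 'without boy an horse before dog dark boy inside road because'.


Counting words by splitting on spaces:
  Word 1: 'without'
  Word 2: 'boy'
  Word 3: 'an'
  Word 4: 'horse'
  Word 5: 'before'
  Word 6: 'dog'
  Word 7: 'dark'
  Word 8: 'boy'
  Word 9: 'inside'
  Word 10: 'road'
  Word 11: 'because'
Total words: 11

11
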